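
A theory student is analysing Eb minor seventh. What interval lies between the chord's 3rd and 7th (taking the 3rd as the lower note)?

perfect fifth

Ebm7 (Eb minor seventh): Eb, Gb, Bb, Db.
3rd = Gb; 7th = Db.
Gb up to Db spans 5 letter names and 7 semitones — a perfect fifth.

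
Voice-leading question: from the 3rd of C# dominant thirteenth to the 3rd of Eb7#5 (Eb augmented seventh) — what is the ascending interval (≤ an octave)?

C# dominant thirteenth has E# as its 3rd, and Eb7#5 (Eb augmented seventh) has G as its 3rd.
From E# to G: 2 semitones over a third = diminished.

d3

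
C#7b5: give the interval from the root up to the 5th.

diminished fifth

Spelling the chord: C#-E#-G-B.
That puts C# below G.
5 letter names make it a fifth; at 6 semitones (a half step narrower than perfect) the quality is diminished.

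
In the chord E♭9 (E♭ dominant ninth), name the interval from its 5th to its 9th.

perfect fifth

E♭9: E♭-G-B♭-D♭-F.
That puts B♭ below F.
From B♭ to F is 7 semitones, exactly the perfect fifth.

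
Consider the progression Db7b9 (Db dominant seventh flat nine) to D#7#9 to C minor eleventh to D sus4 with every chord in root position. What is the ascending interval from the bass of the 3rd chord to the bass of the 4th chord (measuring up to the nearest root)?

major second

The roots are C and D.
C up to D spans 2 letter names and 2 semitones — a major second.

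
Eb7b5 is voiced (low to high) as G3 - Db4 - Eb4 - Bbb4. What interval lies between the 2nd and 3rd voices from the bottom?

major 2nd

Those voices are Db4 and Eb4.
Counting 2 letters and 2 half steps from Db gives a major second.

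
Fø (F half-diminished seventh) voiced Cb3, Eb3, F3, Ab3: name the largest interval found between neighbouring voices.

Adjacent intervals: Cb3→Eb3 = major third; Eb3→F3 = major second; F3→Ab3 = minor third.
The largest is Cb3 to Eb3, a major third (4 semitones).

major 3rd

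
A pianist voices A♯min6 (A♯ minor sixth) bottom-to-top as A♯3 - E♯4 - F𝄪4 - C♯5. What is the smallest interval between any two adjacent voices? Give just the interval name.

major 2nd

Adjacent intervals: A♯3→E♯4 = perfect fifth; E♯4→F𝄪4 = major second; F𝄪4→C♯5 = diminished fifth.
The smallest is E♯4 to F𝄪4, a major second (2 semitones).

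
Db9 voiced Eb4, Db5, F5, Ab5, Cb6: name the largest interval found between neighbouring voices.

minor 7th

Adjacent intervals: Eb4→Db5 = minor seventh; Db5→F5 = major third; F5→Ab5 = minor third; Ab5→Cb6 = minor third.
The largest is Eb4 to Db5, a minor seventh (10 semitones).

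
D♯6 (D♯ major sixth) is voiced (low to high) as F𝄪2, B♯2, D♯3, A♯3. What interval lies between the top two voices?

Those voices are D♯3 and A♯3.
D♯ up to A♯ spans 5 letter names and 7 semitones — a perfect fifth.

perfect fifth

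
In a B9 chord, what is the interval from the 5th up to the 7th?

minor third

The chord tones of B9 (B dominant ninth) are B D# F# A C#.
So we need the interval from F# up to A.
F# up to A is 3 semitones, a half step narrower than a major third, so the interval is minor.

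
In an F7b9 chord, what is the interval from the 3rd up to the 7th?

The chord tones of F7b9 are F–A–C–Eb–Gb.
That puts A below Eb.
5 letter names make it a fifth; at 6 semitones (a half step narrower than perfect) the quality is diminished.
This 3–7 tritone is the characteristic tension at the heart of the dominant sound.

diminished fifth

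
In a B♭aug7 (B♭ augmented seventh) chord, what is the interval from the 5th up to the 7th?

diminished third

Spelling the chord: B♭–D–F♯–A♭.
5th = F♯; 7th = A♭.
From F♯ to A♭: 2 semitones over a third = diminished.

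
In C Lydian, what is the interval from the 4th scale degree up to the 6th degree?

Spelling C Lydian: C D E F# G A B.
The 4th scale degree is F# and the degree 6 is A.
F# up to A is 3 semitones, a half step narrower than a major third, so the interval is minor.

minor third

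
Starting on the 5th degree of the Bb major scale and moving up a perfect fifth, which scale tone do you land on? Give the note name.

C

The scale is Bb C D Eb F G A.
The 5th degree is F; a perfect fifth above that is C — scale degree 2.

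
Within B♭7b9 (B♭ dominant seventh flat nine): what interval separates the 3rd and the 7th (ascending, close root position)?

diminished fifth

The chord tones of B♭ dominant seventh flat nine are B♭ D F A♭ C♭.
The 3rd is D and the 7th is A♭.
From D to A♭: 6 semitones over a fifth = diminished.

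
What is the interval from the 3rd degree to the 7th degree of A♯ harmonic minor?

augmented fifth

Spelling A♯ harmonic minor: A♯ B♯ C♯ D♯ E♯ F♯ G𝄪.
That puts C♯ below G𝄪.
5 letter names make it a fifth; at 8 semitones (a half step wider than perfect) the quality is augmented.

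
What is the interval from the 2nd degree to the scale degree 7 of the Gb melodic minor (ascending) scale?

Spelling the Gb melodic minor (ascending) scale: Gb Ab Bbb Cb Db Eb F.
That puts Ab below F.
Counting 6 letters and 9 half steps from Ab gives a major sixth.

major sixth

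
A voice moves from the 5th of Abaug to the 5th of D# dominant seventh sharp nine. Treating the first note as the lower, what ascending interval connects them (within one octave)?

A4

Abaug has E as its 5th, and D# dominant seventh sharp nine has A# as its 5th.
From E to A#: 6 semitones over a fourth = augmented.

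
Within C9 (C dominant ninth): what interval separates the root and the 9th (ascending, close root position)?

The chord tones of C dominant ninth are C-E-G-Bb-D.
That puts C below D.
C up to D spans 9 letter names and 14 semitones — a major ninth.

major 9th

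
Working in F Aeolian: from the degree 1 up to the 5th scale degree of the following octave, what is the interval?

P12

Spelling F Aeolian: F G Ab Bb C Db Eb.
That puts F below C.
From F to C is 19 semitones, exactly the perfect twelfth.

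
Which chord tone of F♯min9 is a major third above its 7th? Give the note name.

G#

F♯min9 (F♯ minor ninth): F♯-A-C♯-E-G♯.
The 7th is E. A major third above E is G♯.
G♯ is the chord's 9th.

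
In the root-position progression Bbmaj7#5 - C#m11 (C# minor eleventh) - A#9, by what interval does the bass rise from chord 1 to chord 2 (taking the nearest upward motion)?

The roots are Bb and C#.
Bb up to C# is 3 semitones, a half step wider than a major second, so the interval is augmented.

augmented second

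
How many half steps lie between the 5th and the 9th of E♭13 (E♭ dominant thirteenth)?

E♭ dominant thirteenth is spelled E♭–G–B♭–D♭–F–C.
B♭ to F is a perfect fifth: 7 semitones.

7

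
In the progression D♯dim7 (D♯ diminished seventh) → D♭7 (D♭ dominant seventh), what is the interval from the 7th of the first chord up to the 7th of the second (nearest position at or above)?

D♯dim7 (D♯ diminished seventh) has C as its 7th, and D♭7 (D♭ dominant seventh) has C♭ as its 7th.
From C to C♭: 11 semitones over an octave = diminished.

diminished octave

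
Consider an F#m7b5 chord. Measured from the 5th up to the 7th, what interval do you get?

major third

The chord tones of F#ø7 are F#, A, C, E.
So we need the interval from C up to E.
From C to E is 4 semitones, exactly the major third.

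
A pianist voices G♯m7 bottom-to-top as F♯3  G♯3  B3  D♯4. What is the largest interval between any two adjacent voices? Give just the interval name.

M3

Adjacent intervals: F♯3→G♯3 = major second; G♯3→B3 = minor third; B3→D♯4 = major third.
The largest is B3 to D♯4, a major third (4 semitones).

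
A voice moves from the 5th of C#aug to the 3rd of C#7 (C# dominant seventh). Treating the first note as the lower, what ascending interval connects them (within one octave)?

C#aug has G## as its 5th, and C#7 (C# dominant seventh) has E# as its 3rd.
6 letter names make it a sixth; at 8 semitones (a half step narrower than major) the quality is minor.

m6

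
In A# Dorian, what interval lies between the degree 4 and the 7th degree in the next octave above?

A# dorian: A# B# C# D# E# F## G#.
Degree 4 = D#; 7th scale degree (up an octave) = G#.
From D# to G# is 17 semitones, exactly the perfect eleventh.

perfect eleventh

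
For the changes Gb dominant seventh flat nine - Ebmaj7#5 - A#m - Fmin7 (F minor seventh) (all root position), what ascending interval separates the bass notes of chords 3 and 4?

diminished sixth

The roots are A# and F.
A# up to F is 7 semitones, a whole step narrower than a major sixth, so the interval is diminished.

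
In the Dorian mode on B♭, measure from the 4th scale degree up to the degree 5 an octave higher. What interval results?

major ninth

B♭ dorian: B♭ C D♭ E♭ F G A♭.
The 4th scale degree is E♭ and the scale degree 5 (up an octave) is F.
E♭ up to F spans 9 letter names and 14 semitones — a major ninth.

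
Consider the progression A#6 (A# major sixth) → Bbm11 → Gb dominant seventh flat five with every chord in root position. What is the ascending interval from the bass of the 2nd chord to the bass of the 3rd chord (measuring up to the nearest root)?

minor sixth

The roots are Bb and Gb.
Bb up to Gb is 8 semitones, a half step narrower than a major sixth, so the interval is minor.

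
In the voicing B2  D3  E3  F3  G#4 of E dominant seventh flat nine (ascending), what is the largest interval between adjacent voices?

Adjacent intervals: B2→D3 = minor third; D3→E3 = major second; E3→F3 = minor second; F3→G#4 = augmented ninth.
The largest is F3 to G#4, an augmented ninth (15 semitones).

augmented ninth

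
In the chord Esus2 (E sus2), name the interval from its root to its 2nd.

The chord tones of E sus2 are E–F#–B.
That puts E below F#.
E up to F# spans 2 letter names and 2 semitones — a major second.

major second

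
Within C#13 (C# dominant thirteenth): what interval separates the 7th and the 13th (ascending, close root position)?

major 7th

C#13 (C# dominant thirteenth) is spelled C#–E#–G#–B–D#–A#.
That puts B below A#.
From B to A# is 11 semitones, exactly the major seventh.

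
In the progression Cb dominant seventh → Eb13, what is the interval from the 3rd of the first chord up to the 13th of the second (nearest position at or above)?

major 6th

The 3rd of Cb dominant seventh is Eb; the 13th of Eb13 is C.
Counting 6 letters and 9 half steps from Eb gives a major sixth.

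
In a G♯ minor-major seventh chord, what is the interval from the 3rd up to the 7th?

augmented 5th

Spelling the chord: G♯-B-D♯-F𝄪.
3rd = B; 7th = F𝄪.
B up to F𝄪 is 8 semitones, a half step wider than a perfect fifth, so the interval is augmented.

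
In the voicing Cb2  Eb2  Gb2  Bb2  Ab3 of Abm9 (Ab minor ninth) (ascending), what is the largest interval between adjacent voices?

Adjacent intervals: Cb2→Eb2 = major third; Eb2→Gb2 = minor third; Gb2→Bb2 = major third; Bb2→Ab3 = minor seventh.
The largest is Bb2 to Ab3, a minor seventh (10 semitones).

minor seventh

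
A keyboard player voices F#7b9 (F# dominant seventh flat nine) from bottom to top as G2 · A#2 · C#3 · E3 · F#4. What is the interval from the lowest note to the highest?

major 14th

The outer voices are G2 and F#4.
G up to F# spans 14 letter names and 23 semitones — a major fourteenth.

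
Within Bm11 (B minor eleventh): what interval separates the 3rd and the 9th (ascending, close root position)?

The chord tones of B minor eleventh are B D F# A C# E.
That puts D below C#.
D up to C# spans 7 letter names and 11 semitones — a major seventh.

major 7th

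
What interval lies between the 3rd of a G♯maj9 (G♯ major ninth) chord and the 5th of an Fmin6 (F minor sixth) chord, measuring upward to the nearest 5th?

diminished 2nd

G♯maj9 (G♯ major ninth) has B♯ as its 3rd, and Fmin6 (F minor sixth) has C as its 5th.
2 letter names make it a second; at 0 semitones (a whole step narrower than major) the quality is diminished.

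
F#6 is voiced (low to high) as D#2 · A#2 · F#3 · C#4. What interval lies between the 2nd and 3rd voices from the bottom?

minor 6th

Those voices are A#2 and F#3.
A# up to F# is 8 semitones, a half step narrower than a major sixth, so the interval is minor.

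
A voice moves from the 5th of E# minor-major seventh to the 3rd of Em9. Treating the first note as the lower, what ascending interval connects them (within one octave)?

E# minor-major seventh has B# as its 5th, and Em9 has G as its 3rd.
B# up to G is 7 semitones, a whole step narrower than a major sixth, so the interval is diminished.

diminished sixth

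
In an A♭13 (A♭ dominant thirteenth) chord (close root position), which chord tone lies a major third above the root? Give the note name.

C

Spelling the chord: A♭ C E♭ G♭ B♭ F.
The root is A♭. A major third above A♭ is C.
C is the chord's 3rd.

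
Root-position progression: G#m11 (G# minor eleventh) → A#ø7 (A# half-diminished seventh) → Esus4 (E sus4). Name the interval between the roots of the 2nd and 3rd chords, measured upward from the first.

diminished 5th

The roots are A# and E.
A# up to E is 6 semitones, a half step narrower than a perfect fifth, so the interval is diminished.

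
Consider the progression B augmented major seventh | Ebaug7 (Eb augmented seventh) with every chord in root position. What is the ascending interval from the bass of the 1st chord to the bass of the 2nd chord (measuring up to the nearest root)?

diminished fourth

The roots are B and Eb.
From B to Eb: 4 semitones over a fourth = diminished.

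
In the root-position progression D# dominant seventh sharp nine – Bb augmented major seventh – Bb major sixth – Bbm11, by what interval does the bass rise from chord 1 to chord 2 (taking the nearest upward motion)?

diminished 6th

The roots are D# and Bb.
From D# to Bb: 7 semitones over a sixth = diminished.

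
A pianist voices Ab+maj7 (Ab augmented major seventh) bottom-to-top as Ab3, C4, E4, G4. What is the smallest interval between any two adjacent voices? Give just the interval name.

Adjacent intervals: Ab3→C4 = major third; C4→E4 = major third; E4→G4 = minor third.
The smallest is E4 to G4, a minor third (3 semitones).

minor 3rd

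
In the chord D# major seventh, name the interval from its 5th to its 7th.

D#maj7: D# F## A# C##.
That puts A# below C##.
A# up to C## spans 3 letter names and 4 semitones — a major third.

major 3rd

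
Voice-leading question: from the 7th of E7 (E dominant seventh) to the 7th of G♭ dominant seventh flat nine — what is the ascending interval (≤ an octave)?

diminished third

The 7th of E7 (E dominant seventh) is D; the 7th of G♭ dominant seventh flat nine is F♭.
From D to F♭: 2 semitones over a third = diminished.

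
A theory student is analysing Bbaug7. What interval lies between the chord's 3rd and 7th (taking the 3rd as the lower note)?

Bb+7: Bb D F# Ab.
That puts D below Ab.
5 letter names make it a fifth; at 6 semitones (a half step narrower than perfect) the quality is diminished.

diminished 5th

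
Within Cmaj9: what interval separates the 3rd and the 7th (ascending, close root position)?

perfect 5th

Spelling the chord: C-E-G-B-D.
That puts E below B.
Counting 5 letters and 7 half steps from E gives a perfect fifth.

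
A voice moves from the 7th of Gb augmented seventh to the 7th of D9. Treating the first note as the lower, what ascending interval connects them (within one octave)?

augmented 5th

The 7th of Gb augmented seventh is Fb; the 7th of D9 is C.
From Fb to C: 8 semitones over a fifth = augmented.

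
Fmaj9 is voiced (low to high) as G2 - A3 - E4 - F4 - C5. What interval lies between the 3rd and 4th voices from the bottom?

m2

Those voices are E4 and F4.
From E to F: 1 semitone over a second = minor.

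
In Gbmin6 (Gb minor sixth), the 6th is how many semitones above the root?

9

Gbmin6: Gb-Bbb-Db-Eb.
Gb to Eb is a major sixth: 9 semitones.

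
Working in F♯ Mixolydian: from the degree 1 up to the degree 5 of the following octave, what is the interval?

perfect twelfth

Spelling F♯ Mixolydian: F♯ G♯ A♯ B C♯ D♯ E.
That puts F♯ below C♯.
Counting 12 letters and 19 half steps from F♯ gives a perfect twelfth.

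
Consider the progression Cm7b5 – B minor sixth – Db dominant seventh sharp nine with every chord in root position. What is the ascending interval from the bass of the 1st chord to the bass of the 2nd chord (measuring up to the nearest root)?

The roots are C and B.
C up to B spans 7 letter names and 11 semitones — a major seventh.

major seventh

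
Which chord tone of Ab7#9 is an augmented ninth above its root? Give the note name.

Ab dominant seventh sharp nine: Ab C Eb Gb B.
The root is Ab. An augmented ninth above Ab is B.
B is the chord's 9th.

B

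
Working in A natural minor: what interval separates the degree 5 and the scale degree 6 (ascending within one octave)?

minor second

The scale runs A B C D E F G.
Degree 5 = E; 6th scale degree = F.
E up to F is 1 semitone, a half step narrower than a major second, so the interval is minor.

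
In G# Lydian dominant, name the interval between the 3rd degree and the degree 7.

The scale runs G# A# B# C## D# E# F#.
The 3rd degree is B# and the scale degree 7 is F#.
From B# to F#: 6 semitones over a fifth = diminished.

diminished fifth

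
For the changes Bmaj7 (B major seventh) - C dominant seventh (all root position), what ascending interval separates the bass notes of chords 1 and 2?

m2

The roots are B and C.
From B to C: 1 semitone over a second = minor.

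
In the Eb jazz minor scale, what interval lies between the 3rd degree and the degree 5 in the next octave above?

Eb melodic minor: Eb F Gb Ab Bb C D.
3rd degree = Gb; degree 5 (up an octave) = Bb.
Counting 10 letters and 16 half steps from Gb gives a major tenth.

M10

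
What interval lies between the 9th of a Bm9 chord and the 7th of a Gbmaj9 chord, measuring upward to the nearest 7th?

d4

Bm9 has C# as its 9th, and Gbmaj9 has F as its 7th.
4 letter names make it a fourth; at 4 semitones (a half step narrower than perfect) the quality is diminished.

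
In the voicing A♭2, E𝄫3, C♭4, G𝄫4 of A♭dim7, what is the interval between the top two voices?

diminished fifth

Those voices are C♭4 and G𝄫4.
5 letter names make it a fifth; at 6 semitones (a half step narrower than perfect) the quality is diminished.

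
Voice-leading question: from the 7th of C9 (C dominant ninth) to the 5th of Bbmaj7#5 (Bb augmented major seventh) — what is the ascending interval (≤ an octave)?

augmented 5th

C9 (C dominant ninth) has Bb as its 7th, and Bbmaj7#5 (Bb augmented major seventh) has F# as its 5th.
5 letter names make it a fifth; at 8 semitones (a half step wider than perfect) the quality is augmented.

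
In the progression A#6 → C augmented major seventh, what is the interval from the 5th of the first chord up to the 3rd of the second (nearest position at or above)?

A#6 has E# as its 5th, and C augmented major seventh has E as its 3rd.
8 letter names make it an octave; at 11 semitones (a half step narrower than perfect) the quality is diminished.

diminished octave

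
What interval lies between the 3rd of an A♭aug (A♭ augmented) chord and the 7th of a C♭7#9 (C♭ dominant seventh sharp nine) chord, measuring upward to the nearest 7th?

diminished 7th

The 3rd of A♭aug (A♭ augmented) is C; the 7th of C♭7#9 (C♭ dominant seventh sharp nine) is B𝄫.
C up to B𝄫 is 9 semitones, a whole step narrower than a major seventh, so the interval is diminished.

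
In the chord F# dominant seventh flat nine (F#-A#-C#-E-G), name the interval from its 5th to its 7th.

m3

That puts C# below E.
C# up to E is 3 semitones, a half step narrower than a major third, so the interval is minor.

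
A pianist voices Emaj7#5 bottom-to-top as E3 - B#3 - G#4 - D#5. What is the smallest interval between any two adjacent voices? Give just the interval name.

Adjacent intervals: E3→B#3 = augmented fifth; B#3→G#4 = minor sixth; G#4→D#5 = perfect fifth.
The smallest is G#4 to D#5, a perfect fifth (7 semitones).

perfect 5th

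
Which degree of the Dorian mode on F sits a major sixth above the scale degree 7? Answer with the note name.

C

The scale is F G Ab Bb C D Eb.
The scale degree 7 is Eb; a major sixth above that is C — scale degree 5.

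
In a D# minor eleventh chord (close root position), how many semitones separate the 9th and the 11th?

3

D#m11 (D# minor eleventh) is spelled D#–F#–A#–C#–E#–G#.
E# to G# is a minor third: 3 semitones.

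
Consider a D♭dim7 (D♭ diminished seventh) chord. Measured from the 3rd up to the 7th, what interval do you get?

diminished fifth

The chord tones of D♭°7 are D♭ F♭ A𝄫 C𝄫.
The 3rd is F♭ and the 7th is C𝄫.
From F♭ to C𝄫: 6 semitones over a fifth = diminished.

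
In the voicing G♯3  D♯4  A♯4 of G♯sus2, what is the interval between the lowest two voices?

perfect fifth

Those voices are G♯3 and D♯4.
Counting 5 letters and 7 half steps from G♯ gives a perfect fifth.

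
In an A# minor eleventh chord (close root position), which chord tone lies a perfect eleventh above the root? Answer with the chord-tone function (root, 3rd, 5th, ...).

11th

Spelling the chord: A#-C#-E#-G#-B#-D#.
The root is A#. A perfect eleventh above A# is D#.
D# is the chord's 11th.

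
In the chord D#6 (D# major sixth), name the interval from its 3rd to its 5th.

Spelling the chord: D# F## A# B#.
The 3rd is F## and the 5th is A#.
3 letter names make it a third; at 3 semitones (a half step narrower than major) the quality is minor.

minor third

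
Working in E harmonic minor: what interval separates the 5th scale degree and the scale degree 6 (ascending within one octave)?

The scale runs E F♯ G A B C D♯.
The 5th scale degree is B and the 6th scale degree is C.
From B to C: 1 semitone over a second = minor.

minor 2nd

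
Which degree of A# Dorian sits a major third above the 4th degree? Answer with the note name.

The scale is A# B# C# D# E# F## G#.
The 4th degree is D#; a major third above that is F## — scale degree 6.

F##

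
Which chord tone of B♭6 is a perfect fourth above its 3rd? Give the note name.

G

The chord tones of B♭6 (B♭ major sixth) are B♭–D–F–G.
The 3rd is D. A perfect fourth above D is G.
G is the chord's 6th.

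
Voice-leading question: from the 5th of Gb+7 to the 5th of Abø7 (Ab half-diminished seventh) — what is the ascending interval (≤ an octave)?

diminished second

The 5th of Gb+7 is D; the 5th of Abø7 (Ab half-diminished seventh) is Ebb.
D up to Ebb is 0 semitones, a whole step narrower than a major second, so the interval is diminished.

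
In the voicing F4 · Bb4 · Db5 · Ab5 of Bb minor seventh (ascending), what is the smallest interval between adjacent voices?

Adjacent intervals: F4→Bb4 = perfect fourth; Bb4→Db5 = minor third; Db5→Ab5 = perfect fifth.
The smallest is Bb4 to Db5, a minor third (3 semitones).

minor third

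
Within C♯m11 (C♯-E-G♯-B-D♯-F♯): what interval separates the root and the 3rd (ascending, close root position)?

minor third

That puts C♯ below E.
3 letter names make it a third; at 3 semitones (a half step narrower than major) the quality is minor.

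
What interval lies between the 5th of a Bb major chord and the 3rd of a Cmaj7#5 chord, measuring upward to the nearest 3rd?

Bb major has F as its 5th, and Cmaj7#5 has E as its 3rd.
From F to E is 11 semitones, exactly the major seventh.

major 7th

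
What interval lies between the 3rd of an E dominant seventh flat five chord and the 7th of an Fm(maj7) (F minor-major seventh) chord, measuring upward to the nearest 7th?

m6

The 3rd of E dominant seventh flat five is G#; the 7th of Fm(maj7) (F minor-major seventh) is E.
G# up to E is 8 semitones, a half step narrower than a major sixth, so the interval is minor.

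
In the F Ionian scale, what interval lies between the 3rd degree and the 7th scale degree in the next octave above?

F major: F G A Bb C D E.
3rd degree = A; degree 7 (up an octave) = E.
From A to E is 19 semitones, exactly the perfect twelfth.

perfect twelfth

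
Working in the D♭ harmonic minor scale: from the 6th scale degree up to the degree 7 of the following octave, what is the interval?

D♭ harmonic minor: D♭ E♭ F♭ G♭ A♭ B𝄫 C.
So we need the interval from B𝄫 up to C.
From B𝄫 to C: 15 semitones over a ninth = augmented.

augmented 9th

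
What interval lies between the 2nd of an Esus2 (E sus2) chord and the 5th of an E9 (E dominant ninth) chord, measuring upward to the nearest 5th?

P4

The 2nd of Esus2 (E sus2) is F♯; the 5th of E9 (E dominant ninth) is B.
From F♯ to B is 5 semitones, exactly the perfect fourth.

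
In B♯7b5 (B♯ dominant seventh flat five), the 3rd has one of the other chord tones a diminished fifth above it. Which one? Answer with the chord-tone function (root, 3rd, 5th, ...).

7th

The chord tones of B♯7b5 are B♯ D𝄪 F♯ A♯.
The 3rd is D𝄪. A diminished fifth above D𝄪 is A♯.
A♯ is the chord's 7th.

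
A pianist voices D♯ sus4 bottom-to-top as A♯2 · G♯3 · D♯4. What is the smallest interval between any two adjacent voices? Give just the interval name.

perfect fifth

Adjacent intervals: A♯2→G♯3 = minor seventh; G♯3→D♯4 = perfect fifth.
The smallest is G♯3 to D♯4, a perfect fifth (7 semitones).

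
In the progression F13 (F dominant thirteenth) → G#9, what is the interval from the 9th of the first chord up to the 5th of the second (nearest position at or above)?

A5

F13 (F dominant thirteenth) has G as its 9th, and G#9 has D# as its 5th.
From G to D#: 8 semitones over a fifth = augmented.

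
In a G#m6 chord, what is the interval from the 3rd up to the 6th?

augmented 4th

G#m6 (G# minor sixth): G#, B, D#, E#.
The 3rd is B and the 6th is E#.
From B to E#: 6 semitones over a fourth = augmented.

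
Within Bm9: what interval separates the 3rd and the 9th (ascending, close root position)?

The chord tones of B minor ninth are B D F# A C#.
The 3rd is D and the 9th is C#.
D up to C# spans 7 letter names and 11 semitones — a major seventh.

major seventh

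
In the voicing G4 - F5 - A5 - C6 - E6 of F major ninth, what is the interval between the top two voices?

M3

Those voices are C6 and E6.
From C to E is 4 semitones, exactly the major third.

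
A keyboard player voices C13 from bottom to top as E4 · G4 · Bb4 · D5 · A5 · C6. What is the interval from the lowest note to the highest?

The outer voices are E4 and C6.
E up to C is 20 semitones, a half step narrower than a major thirteenth, so the interval is minor.

minor thirteenth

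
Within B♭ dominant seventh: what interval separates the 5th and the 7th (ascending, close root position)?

Spelling the chord: B♭–D–F–A♭.
The 5th is F and the 7th is A♭.
From F to A♭: 3 semitones over a third = minor.

minor 3rd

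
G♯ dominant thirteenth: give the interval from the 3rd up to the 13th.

perfect eleventh

G♯13 (G♯ dominant thirteenth): G♯–B♯–D♯–F♯–A♯–E♯.
The 3rd is B♯ and the 13th is E♯.
B♯ up to E♯ spans 11 letter names and 17 semitones — a perfect eleventh.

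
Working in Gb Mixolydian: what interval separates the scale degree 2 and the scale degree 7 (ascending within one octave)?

minor 6th

Gb mixolydian: Gb Ab Bb Cb Db Eb Fb.
So we need the interval from Ab up to Fb.
6 letter names make it a sixth; at 8 semitones (a half step narrower than major) the quality is minor.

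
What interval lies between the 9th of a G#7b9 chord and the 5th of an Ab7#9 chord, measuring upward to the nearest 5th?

d5

G#7b9 has A as its 9th, and Ab7#9 has Eb as its 5th.
From A to Eb: 6 semitones over a fifth = diminished.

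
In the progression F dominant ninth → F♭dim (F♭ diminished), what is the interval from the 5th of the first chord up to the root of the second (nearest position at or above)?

F dominant ninth has C as its 5th, and F♭dim (F♭ diminished) has F♭ as its root.
4 letter names make it a fourth; at 4 semitones (a half step narrower than perfect) the quality is diminished.

diminished fourth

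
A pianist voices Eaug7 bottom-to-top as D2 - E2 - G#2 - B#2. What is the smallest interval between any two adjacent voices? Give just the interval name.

major second

Adjacent intervals: D2→E2 = major second; E2→G#2 = major third; G#2→B#2 = major third.
The smallest is D2 to E2, a major second (2 semitones).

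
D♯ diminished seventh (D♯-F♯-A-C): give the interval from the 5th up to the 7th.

minor third

That puts A below C.
3 letter names make it a third; at 3 semitones (a half step narrower than major) the quality is minor.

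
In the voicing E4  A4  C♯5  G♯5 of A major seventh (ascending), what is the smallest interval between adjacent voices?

Adjacent intervals: E4→A4 = perfect fourth; A4→C♯5 = major third; C♯5→G♯5 = perfect fifth.
The smallest is A4 to C♯5, a major third (4 semitones).

major third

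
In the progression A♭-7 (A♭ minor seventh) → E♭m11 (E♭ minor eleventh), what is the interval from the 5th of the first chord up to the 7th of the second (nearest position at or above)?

m7

The 5th of A♭-7 (A♭ minor seventh) is E♭; the 7th of E♭m11 (E♭ minor eleventh) is D♭.
E♭ up to D♭ is 10 semitones, a half step narrower than a major seventh, so the interval is minor.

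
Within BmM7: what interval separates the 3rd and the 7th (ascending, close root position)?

augmented fifth

The chord tones of BmM7 (B minor-major seventh) are B-D-F#-A#.
That puts D below A#.
From D to A#: 8 semitones over a fifth = augmented.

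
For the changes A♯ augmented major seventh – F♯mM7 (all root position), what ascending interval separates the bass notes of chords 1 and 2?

minor 6th

The roots are A♯ and F♯.
A♯ up to F♯ is 8 semitones, a half step narrower than a major sixth, so the interval is minor.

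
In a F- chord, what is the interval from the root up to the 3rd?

m3

Spelling the chord: F Ab C.
So we need the interval from F up to Ab.
F up to Ab is 3 semitones, a half step narrower than a major third, so the interval is minor.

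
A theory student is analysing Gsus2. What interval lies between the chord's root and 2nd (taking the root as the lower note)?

G sus2 is spelled G, A, D.
That puts G below A.
From G to A is 2 semitones, exactly the major second.

M2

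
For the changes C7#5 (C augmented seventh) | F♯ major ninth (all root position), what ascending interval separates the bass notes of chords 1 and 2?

The roots are C and F♯.
C up to F♯ is 6 semitones, a half step wider than a perfect fourth, so the interval is augmented.

augmented 4th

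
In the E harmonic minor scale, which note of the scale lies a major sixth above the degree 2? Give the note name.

D#

The scale is E F# G A B C D#.
The degree 2 is F#; a major sixth above that is D# — scale degree 7.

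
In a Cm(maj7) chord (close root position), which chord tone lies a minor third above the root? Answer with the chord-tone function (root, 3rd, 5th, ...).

The chord tones of C minor-major seventh are C E♭ G B.
The root is C. A minor third above C is E♭.
E♭ is the chord's 3rd.

3rd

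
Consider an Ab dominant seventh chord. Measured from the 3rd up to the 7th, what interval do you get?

diminished fifth

The chord tones of Ab7 are Ab, C, Eb, Gb.
That puts C below Gb.
5 letter names make it a fifth; at 6 semitones (a half step narrower than perfect) the quality is diminished.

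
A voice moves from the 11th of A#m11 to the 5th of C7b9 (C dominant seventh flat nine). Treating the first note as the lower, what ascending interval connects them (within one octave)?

A#m11 has D# as its 11th, and C7b9 (C dominant seventh flat nine) has G as its 5th.
4 letter names make it a fourth; at 4 semitones (a half step narrower than perfect) the quality is diminished.

diminished 4th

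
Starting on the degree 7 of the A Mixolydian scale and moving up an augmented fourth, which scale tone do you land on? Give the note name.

C#

The scale is A B C# D E F# G.
The degree 7 is G; an augmented fourth above that is C# — scale degree 3.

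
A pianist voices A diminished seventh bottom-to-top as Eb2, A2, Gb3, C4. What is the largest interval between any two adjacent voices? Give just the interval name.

Adjacent intervals: Eb2→A2 = augmented fourth; A2→Gb3 = diminished seventh; Gb3→C4 = augmented fourth.
The largest is A2 to Gb3, a diminished seventh (9 semitones).

diminished seventh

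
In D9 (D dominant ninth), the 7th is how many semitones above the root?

D dominant ninth is spelled D, F#, A, C, E.
D to C is a minor seventh: 10 semitones.

10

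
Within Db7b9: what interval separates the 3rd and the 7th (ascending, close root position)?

diminished fifth

Spelling the chord: Db, F, Ab, Cb, Ebb.
3rd = F; 7th = Cb.
From F to Cb: 6 semitones over a fifth = diminished.
This 3–7 tritone is the characteristic tension at the heart of the dominant sound.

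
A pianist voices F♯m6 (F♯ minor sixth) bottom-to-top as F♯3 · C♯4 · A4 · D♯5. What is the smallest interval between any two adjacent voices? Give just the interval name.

augmented fourth

Adjacent intervals: F♯3→C♯4 = perfect fifth; C♯4→A4 = minor sixth; A4→D♯5 = augmented fourth.
The smallest is A4 to D♯5, an augmented fourth (6 semitones).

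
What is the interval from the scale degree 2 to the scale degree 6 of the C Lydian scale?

The scale runs C D E F♯ G A B.
That puts D below A.
From D to A is 7 semitones, exactly the perfect fifth.

perfect fifth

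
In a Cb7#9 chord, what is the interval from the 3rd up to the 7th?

diminished fifth

Cb7#9: Cb-Eb-Gb-Bbb-D.
That puts Eb below Bbb.
Eb up to Bbb is 6 semitones, a half step narrower than a perfect fifth, so the interval is diminished.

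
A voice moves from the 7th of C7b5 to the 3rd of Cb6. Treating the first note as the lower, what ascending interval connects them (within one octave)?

P4

C7b5 has Bb as its 7th, and Cb6 has Eb as its 3rd.
From Bb to Eb is 5 semitones, exactly the perfect fourth.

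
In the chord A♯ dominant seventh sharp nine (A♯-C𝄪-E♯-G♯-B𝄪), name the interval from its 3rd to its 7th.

That puts C𝄪 below G♯.
5 letter names make it a fifth; at 6 semitones (a half step narrower than perfect) the quality is diminished.
That tritone between 3rd and 7th is what gives the dominant seventh its pull toward resolution.

diminished fifth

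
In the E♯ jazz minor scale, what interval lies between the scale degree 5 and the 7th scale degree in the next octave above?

major 10th

The scale runs E♯ F𝄪 G♯ A♯ B♯ C𝄪 D𝄪.
That puts B♯ below D𝄪.
B♯ up to D𝄪 spans 10 letter names and 16 semitones — a major tenth.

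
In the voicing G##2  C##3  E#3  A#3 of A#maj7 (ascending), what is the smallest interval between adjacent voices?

minor third

Adjacent intervals: G##2→C##3 = perfect fourth; C##3→E#3 = minor third; E#3→A#3 = perfect fourth.
The smallest is C##3 to E#3, a minor third (3 semitones).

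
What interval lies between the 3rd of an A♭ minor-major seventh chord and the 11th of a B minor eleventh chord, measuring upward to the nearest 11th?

A3

The 3rd of A♭ minor-major seventh is C♭; the 11th of B minor eleventh is E.
C♭ up to E is 5 semitones, a half step wider than a major third, so the interval is augmented.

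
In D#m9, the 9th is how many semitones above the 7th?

D#min9 (D# minor ninth): D# F# A# C# E#.
C# to E# is a major third: 4 semitones.

4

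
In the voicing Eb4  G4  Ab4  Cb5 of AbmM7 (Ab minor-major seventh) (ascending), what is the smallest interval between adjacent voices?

Adjacent intervals: Eb4→G4 = major third; G4→Ab4 = minor second; Ab4→Cb5 = minor third.
The smallest is G4 to Ab4, a minor second (1 semitone).

minor second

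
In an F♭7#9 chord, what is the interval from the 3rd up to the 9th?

F♭7#9: F♭ A♭ C♭ E𝄫 G.
That puts A♭ below G.
A♭ up to G spans 7 letter names and 11 semitones — a major seventh.

major seventh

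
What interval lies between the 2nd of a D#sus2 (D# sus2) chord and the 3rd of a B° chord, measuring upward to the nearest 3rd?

The 2nd of D#sus2 (D# sus2) is E#; the 3rd of B° is D.
From E# to D: 9 semitones over a seventh = diminished.

diminished seventh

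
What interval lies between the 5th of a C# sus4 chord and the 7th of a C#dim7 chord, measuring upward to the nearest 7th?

d3

The 5th of C# sus4 is G#; the 7th of C#dim7 is Bb.
G# up to Bb is 2 semitones, a whole step narrower than a major third, so the interval is diminished.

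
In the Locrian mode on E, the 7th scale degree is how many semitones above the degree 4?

5

The scale is E F G A Bb C D.
A up to D is a perfect fourth — 5 semitones.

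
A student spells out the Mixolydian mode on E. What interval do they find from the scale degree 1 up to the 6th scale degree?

The scale runs E F♯ G♯ A B C♯ D.
The scale degree 1 is E and the degree 6 is C♯.
E up to C♯ spans 6 letter names and 9 semitones — a major sixth.

major sixth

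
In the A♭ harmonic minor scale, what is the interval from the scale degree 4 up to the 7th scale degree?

The scale runs A♭ B♭ C♭ D♭ E♭ F♭ G.
So we need the interval from D♭ up to G.
4 letter names make it a fourth; at 6 semitones (a half step wider than perfect) the quality is augmented.

augmented fourth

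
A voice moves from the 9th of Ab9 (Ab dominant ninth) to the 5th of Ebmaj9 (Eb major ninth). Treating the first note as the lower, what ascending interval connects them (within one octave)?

The 9th of Ab9 (Ab dominant ninth) is Bb; the 5th of Ebmaj9 (Eb major ninth) is Bb.
From Bb to Bb is 0 semitones, exactly the perfect unison.

perfect unison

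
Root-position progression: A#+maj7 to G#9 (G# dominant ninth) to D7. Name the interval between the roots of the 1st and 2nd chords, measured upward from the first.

The roots are A# and G#.
A# up to G# is 10 semitones, a half step narrower than a major seventh, so the interval is minor.

minor seventh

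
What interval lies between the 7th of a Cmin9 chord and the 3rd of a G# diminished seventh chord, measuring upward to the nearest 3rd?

augmented unison

Cmin9 has Bb as its 7th, and G# diminished seventh has B as its 3rd.
From Bb to B: 1 semitone over a unison = augmented.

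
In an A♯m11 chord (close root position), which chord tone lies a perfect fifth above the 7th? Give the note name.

D#

The chord tones of A♯m11 (A♯ minor eleventh) are A♯ C♯ E♯ G♯ B♯ D♯.
The 7th is G♯. A perfect fifth above G♯ is D♯.
D♯ is the chord's 11th.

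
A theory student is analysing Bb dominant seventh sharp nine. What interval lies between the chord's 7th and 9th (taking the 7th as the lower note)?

augmented third

The chord tones of Bb7#9 are Bb–D–F–Ab–C#.
The 7th is Ab and the 9th is C#.
3 letter names make it a third; at 5 semitones (a half step wider than major) the quality is augmented.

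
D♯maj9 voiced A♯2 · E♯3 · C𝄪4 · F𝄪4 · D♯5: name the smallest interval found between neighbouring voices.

perfect fourth

Adjacent intervals: A♯2→E♯3 = perfect fifth; E♯3→C𝄪4 = major sixth; C𝄪4→F𝄪4 = perfect fourth; F𝄪4→D♯5 = minor sixth.
The smallest is C𝄪4 to F𝄪4, a perfect fourth (5 semitones).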